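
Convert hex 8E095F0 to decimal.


8E095F0 hex = 148936176 decimal

148936176


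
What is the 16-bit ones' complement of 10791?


10791 ^ 65535 = 54744

54744


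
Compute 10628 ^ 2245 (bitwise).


0b10100110000100 ^ 0b100011000101 = 0b10000101000001 = 8513

8513


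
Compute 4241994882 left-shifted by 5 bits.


0b11111100110101111011010010000010 << 5 = 0b1111110011010111101101001000001000000 = 135743836224

135743836224


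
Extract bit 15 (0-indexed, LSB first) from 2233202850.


0b10000101000110111111100010100010, position 15 = 1

1


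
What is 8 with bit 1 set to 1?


8 | (1 << 1) = 8 | 2 = 10

10


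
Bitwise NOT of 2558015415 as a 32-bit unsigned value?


~0b10011000011110000011011110110111 = 0b1100111100001111100100001001000 = 1736951880 (32-bit unsigned)

1736951880


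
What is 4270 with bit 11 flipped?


4270 ^ (1 << 11) = 4270 ^ 2048 = 6318

6318


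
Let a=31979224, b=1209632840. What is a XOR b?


31979224 ^ 1209632840 = 1241415312

1241415312


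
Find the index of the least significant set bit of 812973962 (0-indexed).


0b110000011101001111111110001010. Lowest set bit at position 1

1


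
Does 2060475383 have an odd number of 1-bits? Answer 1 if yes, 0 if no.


0b1111010110100000101101111110111 has 20 ones => parity 0

0


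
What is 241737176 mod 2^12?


241737176 & 4095 = 3544

3544


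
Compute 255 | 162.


0b11111111 | 0b10100010 = 0b11111111 = 255

255


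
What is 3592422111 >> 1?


0b11010110001000000000001011011111 >> 1 = 0b1101011000100000000000101101111 = 1796211055

1796211055


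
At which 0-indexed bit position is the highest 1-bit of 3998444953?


0b11101110010100110110110110011001. Highest set bit at position 31

31


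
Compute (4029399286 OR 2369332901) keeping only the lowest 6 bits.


Step 1: 4029399286 | 2369332901 = 4248561399
Step 2: 4248561399 & 63 = 55

55


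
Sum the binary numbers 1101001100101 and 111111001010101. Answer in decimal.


1101001100101 + 111111001010101 = 1001100010111010 = 39098

39098


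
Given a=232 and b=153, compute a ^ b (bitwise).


232 ^ 153 = 113

113


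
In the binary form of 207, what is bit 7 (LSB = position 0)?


0b11001111, position 7 = 1

1


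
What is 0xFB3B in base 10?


FB3B hex = 64315 decimal

64315


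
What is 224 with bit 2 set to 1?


224 | (1 << 2) = 224 | 4 = 228

228


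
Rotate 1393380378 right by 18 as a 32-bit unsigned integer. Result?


Rotate 0b1010011000011010100110000011010 right by 18 (32-bit) = 0b1010011000001101001010011000011 = 1392940227

1392940227


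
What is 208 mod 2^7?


208 & 127 = 80

80


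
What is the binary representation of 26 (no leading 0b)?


26 = 11010 in binary

11010


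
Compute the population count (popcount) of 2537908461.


0b10010111010001010110100011101101 has 17 set bits

17


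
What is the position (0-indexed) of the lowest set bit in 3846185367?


0b11100101010000000010000110010111. Lowest set bit at position 0

0


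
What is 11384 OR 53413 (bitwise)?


0b10110001111000 | 0b1101000010100101 = 0b1111110011111101 = 64765

64765


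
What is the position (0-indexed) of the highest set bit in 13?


0b1101. Highest set bit at position 3

3


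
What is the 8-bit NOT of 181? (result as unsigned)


~0b10110101 = 0b1001010 = 74 (8-bit unsigned)

74


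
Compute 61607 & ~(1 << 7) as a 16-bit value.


61607 & ~(1 << 7) = 61479

61479


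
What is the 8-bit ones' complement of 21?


21 ^ 255 = 234

234


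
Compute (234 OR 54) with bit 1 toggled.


Step 1: 234 | 54 = 254
Step 2: 254 ^ (1 << 1) = 254 ^ 2 = 252

252


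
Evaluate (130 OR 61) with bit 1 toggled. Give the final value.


Step 1: 130 | 61 = 191
Step 2: 191 ^ (1 << 1) = 191 ^ 2 = 189

189


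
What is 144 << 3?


0b10010000 << 3 = 0b10010000000 = 1152

1152


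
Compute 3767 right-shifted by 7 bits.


0b111010110111 >> 7 = 0b11101 = 29

29


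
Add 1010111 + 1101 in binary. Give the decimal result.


1010111 + 1101 = 1100100 = 100

100


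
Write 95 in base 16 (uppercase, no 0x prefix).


95 = 5F hex

5F


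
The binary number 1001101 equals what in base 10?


1001101 in decimal = 77

77


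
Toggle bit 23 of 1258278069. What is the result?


1258278069 ^ (1 << 23) = 1258278069 ^ 8388608 = 1249889461

1249889461


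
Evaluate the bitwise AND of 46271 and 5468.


0b1011010010111111 & 0b1010101011100 = 0b1010000011100 = 5148

5148


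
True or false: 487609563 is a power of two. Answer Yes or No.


0b11101000100000101010011011011. Multiple bits set => No

No


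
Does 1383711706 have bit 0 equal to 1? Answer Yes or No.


0b1010010011110011100001111011010, bit 0 = 0. No

No


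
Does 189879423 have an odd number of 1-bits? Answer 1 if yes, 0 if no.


0b1011010100010101010001111111 has 16 ones => parity 0

0


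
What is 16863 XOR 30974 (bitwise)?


0b100000111011111 ^ 0b111100011111110 = 0b11100100100001 = 14625

14625


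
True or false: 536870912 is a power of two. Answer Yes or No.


0b100000000000000000000000000000. Only one bit set => Yes

Yes


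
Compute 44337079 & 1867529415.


0b10101001001000011110110111 & 0b1101111010100000011110011000111 = 0b10000000000000010010000111 = 33555591

33555591


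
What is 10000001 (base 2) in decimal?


10000001 in decimal = 129

129


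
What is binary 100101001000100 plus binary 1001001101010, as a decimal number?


100101001000100 + 1001001101010 = 101110010101110 = 23726

23726


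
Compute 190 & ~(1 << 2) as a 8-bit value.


190 & ~(1 << 2) = 186

186


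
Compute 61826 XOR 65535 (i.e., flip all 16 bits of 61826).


61826 ^ 65535 = 3709

3709


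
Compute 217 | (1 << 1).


217 | (1 << 1) = 217 | 2 = 219

219


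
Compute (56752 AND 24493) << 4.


Step 1: 56752 & 24493 = 23968
Step 2: 23968 << 4 = 383488

383488


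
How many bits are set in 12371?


0b11000001010011 has 6 set bits

6


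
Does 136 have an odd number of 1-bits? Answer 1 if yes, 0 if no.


0b10001000 has 2 ones => parity 0

0


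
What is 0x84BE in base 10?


84BE hex = 33982 decimal

33982


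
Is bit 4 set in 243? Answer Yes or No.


0b11110011, bit 4 = 1. Yes

Yes


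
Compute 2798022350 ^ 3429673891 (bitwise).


0b10100110110001100110111011001110 ^ 0b11001100011011001010101110100011 = 0b1101010101010101100010101101101 = 1789576557

1789576557


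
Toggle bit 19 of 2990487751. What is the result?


2990487751 ^ (1 << 19) = 2990487751 ^ 524288 = 2989963463

2989963463


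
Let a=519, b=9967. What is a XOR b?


519 ^ 9967 = 9448

9448


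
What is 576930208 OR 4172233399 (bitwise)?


0b100010011000110100000110100000 | 0b11111000101011110011101010110111 = 0b11111010111011110111101110110111 = 4209998775

4209998775


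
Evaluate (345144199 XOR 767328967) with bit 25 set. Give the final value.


Step 1: 345144199 ^ 767328967 = 959379776
Step 2: 959379776 | (1 << 25) = 959379776 | 33554432 = 992934208

992934208


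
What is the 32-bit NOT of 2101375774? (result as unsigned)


~0b1111101010000000111001100011110 = 0b10000010101111111000110011100001 = 2193591521 (32-bit unsigned)

2193591521


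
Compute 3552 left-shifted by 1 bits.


0b110111100000 << 1 = 0b1101111000000 = 7104

7104


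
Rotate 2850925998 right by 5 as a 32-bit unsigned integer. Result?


Rotate 0b10101001111011011010110110101110 right by 5 (32-bit) = 0b1110101010011110110110101101101 = 1968139629

1968139629


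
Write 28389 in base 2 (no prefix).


28389 = 110111011100101 in binary

110111011100101


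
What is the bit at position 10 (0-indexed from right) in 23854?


0b101110100101110, position 10 = 1

1


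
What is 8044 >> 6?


0b1111101101100 >> 6 = 0b1111101 = 125

125


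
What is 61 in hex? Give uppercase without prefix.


61 = 3D hex

3D


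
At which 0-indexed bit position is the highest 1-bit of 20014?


0b100111000101110. Highest set bit at position 14

14


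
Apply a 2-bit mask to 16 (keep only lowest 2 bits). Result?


16 & 3 = 0

0


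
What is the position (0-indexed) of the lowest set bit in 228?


0b11100100. Lowest set bit at position 2

2


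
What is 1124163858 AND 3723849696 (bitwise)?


0b1000011000000010110000100010010 & 0b11011101111101010110111111100000 = 0b1000001000000010110000100000000 = 1090609408

1090609408


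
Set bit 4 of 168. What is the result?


168 | (1 << 4) = 168 | 16 = 184

184


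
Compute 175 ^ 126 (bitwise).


0b10101111 ^ 0b1111110 = 0b11010001 = 209

209


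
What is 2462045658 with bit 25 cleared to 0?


2462045658 & ~(1 << 25) = 2428491226

2428491226


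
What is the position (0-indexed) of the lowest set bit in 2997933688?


0b10110010101100001101011001111000. Lowest set bit at position 3

3


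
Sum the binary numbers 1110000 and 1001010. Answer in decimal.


1110000 + 1001010 = 10111010 = 186

186


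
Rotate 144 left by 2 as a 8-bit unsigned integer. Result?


Rotate 0b10010000 left by 2 (8-bit) = 0b1000010 = 66

66


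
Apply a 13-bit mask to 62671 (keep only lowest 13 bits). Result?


62671 & 8191 = 5327

5327


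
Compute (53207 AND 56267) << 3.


Step 1: 53207 & 56267 = 52163
Step 2: 52163 << 3 = 417304

417304


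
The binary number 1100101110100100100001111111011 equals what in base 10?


1100101110100100100001111111011 in decimal = 1708278779

1708278779


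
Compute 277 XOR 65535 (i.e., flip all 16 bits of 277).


277 ^ 65535 = 65258

65258


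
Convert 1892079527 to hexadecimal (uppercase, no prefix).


1892079527 = 70C6D7A7 hex

70C6D7A7


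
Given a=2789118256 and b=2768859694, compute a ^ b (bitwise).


2789118256 ^ 2768859694 = 53994270

53994270


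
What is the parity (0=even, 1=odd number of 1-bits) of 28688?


0b111000000010000 has 4 ones => parity 0

0


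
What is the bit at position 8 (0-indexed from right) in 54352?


0b1101010001010000, position 8 = 0

0


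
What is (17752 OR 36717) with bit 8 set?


Step 1: 17752 | 36717 = 53117
Step 2: 53117 | (1 << 8) = 53117 | 256 = 53117

53117


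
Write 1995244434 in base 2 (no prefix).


1995244434 = 1110110111011010000001110010010 in binary

1110110111011010000001110010010


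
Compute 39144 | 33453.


0b1001100011101000 | 0b1000001010101101 = 0b1001101011101101 = 39661

39661


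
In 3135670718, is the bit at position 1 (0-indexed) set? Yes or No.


0b10111010111001101000100110111110, bit 1 = 1. Yes

Yes


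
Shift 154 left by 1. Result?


0b10011010 << 1 = 0b100110100 = 308

308


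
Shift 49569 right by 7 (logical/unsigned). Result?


0b1100000110100001 >> 7 = 0b110000011 = 387

387


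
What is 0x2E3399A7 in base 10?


2E3399A7 hex = 775133607 decimal

775133607


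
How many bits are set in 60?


0b111100 has 4 set bits

4


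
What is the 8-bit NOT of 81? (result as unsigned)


~0b1010001 = 0b10101110 = 174 (8-bit unsigned)

174


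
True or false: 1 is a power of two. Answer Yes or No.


0b1. Only one bit set => Yes

Yes


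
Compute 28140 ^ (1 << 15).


28140 ^ (1 << 15) = 28140 ^ 32768 = 60908

60908


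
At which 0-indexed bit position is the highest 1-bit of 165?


0b10100101. Highest set bit at position 7

7


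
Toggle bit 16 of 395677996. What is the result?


395677996 ^ (1 << 16) = 395677996 ^ 65536 = 395612460

395612460


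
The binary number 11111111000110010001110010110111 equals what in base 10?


11111111000110010001110010110111 in decimal = 4279835831

4279835831


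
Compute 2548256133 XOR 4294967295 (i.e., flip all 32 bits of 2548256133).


2548256133 ^ 4294967295 = 1746711162

1746711162


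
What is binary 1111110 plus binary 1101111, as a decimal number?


1111110 + 1101111 = 11101101 = 237

237


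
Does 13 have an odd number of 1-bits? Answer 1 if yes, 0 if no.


0b1101 has 3 ones => parity 1

1


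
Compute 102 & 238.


0b1100110 & 0b11101110 = 0b1100110 = 102

102


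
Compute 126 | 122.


0b1111110 | 0b1111010 = 0b1111110 = 126

126


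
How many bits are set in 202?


0b11001010 has 4 set bits

4


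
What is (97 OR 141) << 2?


Step 1: 97 | 141 = 237
Step 2: 237 << 2 = 948

948


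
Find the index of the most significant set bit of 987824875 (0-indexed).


0b111010111000010000001011101011. Highest set bit at position 29

29


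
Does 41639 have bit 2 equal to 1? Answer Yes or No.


0b1010001010100111, bit 2 = 1. Yes

Yes


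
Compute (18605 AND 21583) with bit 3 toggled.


Step 1: 18605 & 21583 = 16397
Step 2: 16397 ^ (1 << 3) = 16397 ^ 8 = 16389

16389


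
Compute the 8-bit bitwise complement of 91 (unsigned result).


~0b1011011 = 0b10100100 = 164 (8-bit unsigned)

164


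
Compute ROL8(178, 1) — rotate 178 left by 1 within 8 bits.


Rotate 0b10110010 left by 1 (8-bit) = 0b1100101 = 101

101


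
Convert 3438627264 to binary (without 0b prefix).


3438627264 = 11001100111101010100100111000000 in binary

11001100111101010100100111000000


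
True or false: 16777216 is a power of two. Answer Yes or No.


0b1000000000000000000000000. Only one bit set => Yes

Yes


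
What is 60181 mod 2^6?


60181 & 63 = 21

21


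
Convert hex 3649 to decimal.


3649 hex = 13897 decimal

13897


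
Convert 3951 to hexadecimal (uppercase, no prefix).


3951 = F6F hex

F6F


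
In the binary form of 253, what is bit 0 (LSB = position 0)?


0b11111101, position 0 = 1

1


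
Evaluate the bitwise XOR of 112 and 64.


0b1110000 ^ 0b1000000 = 0b110000 = 48

48


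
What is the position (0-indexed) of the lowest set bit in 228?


0b11100100. Lowest set bit at position 2

2


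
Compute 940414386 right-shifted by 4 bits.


0b111000000011011001010110110010 >> 4 = 0b11100000001101100101011011 = 58775899

58775899


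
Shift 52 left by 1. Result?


0b110100 << 1 = 0b1101000 = 104

104


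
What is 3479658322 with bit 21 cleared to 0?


3479658322 & ~(1 << 21) = 3477561170

3477561170


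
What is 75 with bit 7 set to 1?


75 | (1 << 7) = 75 | 128 = 203

203


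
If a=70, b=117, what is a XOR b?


70 ^ 117 = 51

51


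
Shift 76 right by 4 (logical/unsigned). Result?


0b1001100 >> 4 = 0b100 = 4

4


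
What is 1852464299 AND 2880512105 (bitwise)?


0b1101110011010100101110010101011 & 0b10101011101100010010000001101001 = 0b101010001000000000000000101001 = 706740265

706740265


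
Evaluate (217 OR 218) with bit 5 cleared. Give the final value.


Step 1: 217 | 218 = 219
Step 2: 219 & ~(1 << 5) = 219

219


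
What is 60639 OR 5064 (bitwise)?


0b1110110011011111 | 0b1001111001000 = 0b1111111111011111 = 65503

65503


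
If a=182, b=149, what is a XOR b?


182 ^ 149 = 35

35


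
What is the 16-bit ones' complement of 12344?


12344 ^ 65535 = 53191

53191


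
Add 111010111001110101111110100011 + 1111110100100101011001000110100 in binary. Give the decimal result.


111010111001110101111110100011 + 1111110100100101011001000110100 = 10111001011110100001000111010111 = 3111784919

3111784919


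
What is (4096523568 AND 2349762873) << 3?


Step 1: 4096523568 & 2349762873 = 2215282992
Step 2: 2215282992 << 3 = 17722263936

17722263936


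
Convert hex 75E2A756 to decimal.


75E2A756 hex = 1977788246 decimal

1977788246


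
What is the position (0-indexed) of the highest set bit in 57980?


0b1110001001111100. Highest set bit at position 15

15


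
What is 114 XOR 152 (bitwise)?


0b1110010 ^ 0b10011000 = 0b11101010 = 234

234


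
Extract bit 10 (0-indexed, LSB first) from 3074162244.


0b10110111001110111111111001000100, position 10 = 1

1


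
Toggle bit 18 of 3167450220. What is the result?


3167450220 ^ (1 << 18) = 3167450220 ^ 262144 = 3167712364

3167712364


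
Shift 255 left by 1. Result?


0b11111111 << 1 = 0b111111110 = 510

510


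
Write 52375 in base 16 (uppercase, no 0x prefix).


52375 = CC97 hex

CC97


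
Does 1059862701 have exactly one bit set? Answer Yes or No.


0b111111001011000011100010101101. Multiple bits set => No

No


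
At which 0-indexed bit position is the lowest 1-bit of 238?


0b11101110. Lowest set bit at position 1

1


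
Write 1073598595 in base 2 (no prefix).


1073598595 = 111111111111011101000010000011 in binary

111111111111011101000010000011


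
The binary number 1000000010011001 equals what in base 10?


1000000010011001 in decimal = 32921

32921


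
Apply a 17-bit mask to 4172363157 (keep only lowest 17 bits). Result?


4172363157 & 131071 = 79253

79253


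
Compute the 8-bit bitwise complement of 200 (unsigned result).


~0b11001000 = 0b110111 = 55 (8-bit unsigned)

55


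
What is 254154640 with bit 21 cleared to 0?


254154640 & ~(1 << 21) = 252057488

252057488


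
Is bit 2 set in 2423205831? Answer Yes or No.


0b10010000011011110010111111000111, bit 2 = 1. Yes

Yes


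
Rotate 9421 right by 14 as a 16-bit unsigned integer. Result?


Rotate 0b10010011001101 right by 14 (16-bit) = 0b1001001100110100 = 37684

37684


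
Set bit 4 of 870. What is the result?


870 | (1 << 4) = 870 | 16 = 886

886


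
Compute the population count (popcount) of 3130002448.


0b10111010100100000000110000010000 has 10 set bits

10


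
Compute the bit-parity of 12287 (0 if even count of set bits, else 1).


0b10111111111111 has 13 ones => parity 1

1


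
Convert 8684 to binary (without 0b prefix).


8684 = 10000111101100 in binary

10000111101100


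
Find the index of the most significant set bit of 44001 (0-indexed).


0b1010101111100001. Highest set bit at position 15

15


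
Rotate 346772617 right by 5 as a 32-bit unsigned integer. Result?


Rotate 0b10100101010110101010010001001 right by 5 (32-bit) = 0b1001000101001010101101010100100 = 1218796196

1218796196


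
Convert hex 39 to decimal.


39 hex = 57 decimal

57


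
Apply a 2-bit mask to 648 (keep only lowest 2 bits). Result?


648 & 3 = 0

0


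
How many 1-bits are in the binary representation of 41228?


0b1010000100001100 has 5 set bits

5


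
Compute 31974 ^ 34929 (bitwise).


0b111110011100110 ^ 0b1000100001110001 = 0b1111010010010111 = 62615

62615


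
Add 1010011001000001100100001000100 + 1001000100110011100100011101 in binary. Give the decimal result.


1010011001000001100100001000100 + 1001000100110011100100011101 = 1011100001101000000000101100001 = 1546912097

1546912097


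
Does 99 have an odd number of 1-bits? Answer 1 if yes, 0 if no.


0b1100011 has 4 ones => parity 0

0


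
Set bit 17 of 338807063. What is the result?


338807063 | (1 << 17) = 338807063 | 131072 = 338938135

338938135


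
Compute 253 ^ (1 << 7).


253 ^ (1 << 7) = 253 ^ 128 = 125

125


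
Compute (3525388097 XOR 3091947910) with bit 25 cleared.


Step 1: 3525388097 ^ 3091947910 = 1785349831
Step 2: 1785349831 & ~(1 << 25) = 1751795399

1751795399


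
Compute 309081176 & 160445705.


0b10010011011000011010001011000 & 0b1001100100000011010100001001 = 0b11010000001000 = 13320

13320


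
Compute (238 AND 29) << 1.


Step 1: 238 & 29 = 12
Step 2: 12 << 1 = 24

24


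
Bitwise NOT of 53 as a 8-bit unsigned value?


~0b110101 = 0b11001010 = 202 (8-bit unsigned)

202


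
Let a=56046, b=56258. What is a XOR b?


56046 ^ 56258 = 300

300


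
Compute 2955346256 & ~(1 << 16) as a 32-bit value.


2955346256 & ~(1 << 16) = 2955280720

2955280720


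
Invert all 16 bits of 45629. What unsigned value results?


45629 ^ 65535 = 19906

19906


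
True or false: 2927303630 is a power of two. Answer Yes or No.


0b10101110011110110001101111001110. Multiple bits set => No

No


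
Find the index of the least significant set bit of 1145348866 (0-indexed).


0b1000100010001001010001100000010. Lowest set bit at position 1

1


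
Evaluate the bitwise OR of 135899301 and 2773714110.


0b1000000110011010100010100101 | 0b10100101010100111000010010111110 = 0b10101101010110111010110010111111 = 2908466367

2908466367


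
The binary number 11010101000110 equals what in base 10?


11010101000110 in decimal = 13638

13638


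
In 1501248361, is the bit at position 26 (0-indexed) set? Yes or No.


0b1011001011110110011101101101001, bit 26 = 0. No

No


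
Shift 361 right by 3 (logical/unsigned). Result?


0b101101001 >> 3 = 0b101101 = 45

45


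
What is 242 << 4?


0b11110010 << 4 = 0b111100100000 = 3872

3872


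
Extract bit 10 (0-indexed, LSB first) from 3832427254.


0b11100100011011100011001011110110, position 10 = 0

0


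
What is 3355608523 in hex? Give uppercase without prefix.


3355608523 = C80285CB hex

C80285CB


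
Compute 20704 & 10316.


0b101000011100000 & 0b10100001001100 = 0b1000000 = 64

64


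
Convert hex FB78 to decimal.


FB78 hex = 64376 decimal

64376


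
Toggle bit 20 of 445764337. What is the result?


445764337 ^ (1 << 20) = 445764337 ^ 1048576 = 444715761

444715761


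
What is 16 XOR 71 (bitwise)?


0b10000 ^ 0b1000111 = 0b1010111 = 87

87


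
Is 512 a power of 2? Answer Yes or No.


0b1000000000. Only one bit set => Yes

Yes


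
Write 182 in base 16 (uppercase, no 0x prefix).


182 = B6 hex

B6


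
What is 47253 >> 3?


0b1011100010010101 >> 3 = 0b1011100010010 = 5906

5906


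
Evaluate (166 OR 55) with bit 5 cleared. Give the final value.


Step 1: 166 | 55 = 183
Step 2: 183 & ~(1 << 5) = 151

151


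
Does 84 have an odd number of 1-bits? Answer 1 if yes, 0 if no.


0b1010100 has 3 ones => parity 1

1


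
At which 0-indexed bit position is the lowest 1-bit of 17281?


0b100001110000001. Lowest set bit at position 0

0


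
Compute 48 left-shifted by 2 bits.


0b110000 << 2 = 0b11000000 = 192

192


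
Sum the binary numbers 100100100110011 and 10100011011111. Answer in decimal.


100100100110011 + 10100011011111 = 111001000010010 = 29202

29202


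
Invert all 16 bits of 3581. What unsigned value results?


3581 ^ 65535 = 61954

61954


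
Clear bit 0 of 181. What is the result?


181 & ~(1 << 0) = 180

180


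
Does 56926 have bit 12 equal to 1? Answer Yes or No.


0b1101111001011110, bit 12 = 1. Yes

Yes


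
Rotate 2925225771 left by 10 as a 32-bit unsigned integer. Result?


Rotate 0b10101110010110110110011100101011 left by 10 (32-bit) = 0b1101101100111001010111010111001 = 1838984889

1838984889


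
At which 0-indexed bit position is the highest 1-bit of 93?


0b1011101. Highest set bit at position 6

6


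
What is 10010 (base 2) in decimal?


10010 in decimal = 18

18


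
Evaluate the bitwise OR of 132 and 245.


0b10000100 | 0b11110101 = 0b11110101 = 245

245


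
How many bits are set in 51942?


0b1100101011100110 has 9 set bits

9


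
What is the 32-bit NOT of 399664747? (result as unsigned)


~0b10111110100100110011001101011 = 0b11101000001011011001100110010100 = 3895302548 (32-bit unsigned)

3895302548


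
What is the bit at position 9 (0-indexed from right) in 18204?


0b100011100011100, position 9 = 1

1


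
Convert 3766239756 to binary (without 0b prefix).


3766239756 = 11100000011111000100001000001100 in binary

11100000011111000100001000001100


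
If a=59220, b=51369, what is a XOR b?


59220 ^ 51369 = 12285

12285


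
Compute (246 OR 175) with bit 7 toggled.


Step 1: 246 | 175 = 255
Step 2: 255 ^ (1 << 7) = 255 ^ 128 = 127

127


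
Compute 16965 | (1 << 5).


16965 | (1 << 5) = 16965 | 32 = 16997

16997


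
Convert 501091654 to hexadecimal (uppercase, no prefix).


501091654 = 1DDE0D46 hex

1DDE0D46


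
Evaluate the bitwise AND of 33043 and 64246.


0b1000000100010011 & 0b1111101011110110 = 0b1000000000010010 = 32786

32786


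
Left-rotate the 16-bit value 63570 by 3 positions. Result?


Rotate 0b1111100001010010 left by 3 (16-bit) = 0b1100001010010111 = 49815

49815


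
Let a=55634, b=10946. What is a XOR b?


55634 ^ 10946 = 62352

62352


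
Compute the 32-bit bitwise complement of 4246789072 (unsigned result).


~0b11111101001000001101101111010000 = 0b10110111110010010000101111 = 48178223 (32-bit unsigned)

48178223


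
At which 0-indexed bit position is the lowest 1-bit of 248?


0b11111000. Lowest set bit at position 3

3


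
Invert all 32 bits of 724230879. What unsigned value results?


724230879 ^ 4294967295 = 3570736416

3570736416


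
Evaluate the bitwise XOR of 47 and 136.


0b101111 ^ 0b10001000 = 0b10100111 = 167

167


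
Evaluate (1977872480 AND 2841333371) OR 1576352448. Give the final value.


Step 1: 1977872480 & 2841333371 = 558055520
Step 2: 558055520 | 1576352448 = 2113370848

2113370848


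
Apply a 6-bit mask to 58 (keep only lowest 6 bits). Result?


58 & 63 = 58

58


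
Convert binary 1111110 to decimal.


1111110 in decimal = 126

126


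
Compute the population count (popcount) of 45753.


0b1011001010111001 has 9 set bits

9


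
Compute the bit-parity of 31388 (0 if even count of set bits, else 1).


0b111101010011100 has 9 ones => parity 1

1


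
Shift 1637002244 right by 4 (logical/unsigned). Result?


0b1100001100100101010110000000100 >> 4 = 0b110000110010010101011000000 = 102312640

102312640


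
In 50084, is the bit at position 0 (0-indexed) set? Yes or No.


0b1100001110100100, bit 0 = 0. No

No


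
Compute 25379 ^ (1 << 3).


25379 ^ (1 << 3) = 25379 ^ 8 = 25387

25387


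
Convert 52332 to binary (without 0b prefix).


52332 = 1100110001101100 in binary

1100110001101100


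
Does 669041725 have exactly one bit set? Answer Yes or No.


0b100111111000001100010000111101. Multiple bits set => No

No


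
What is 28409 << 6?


0b110111011111001 << 6 = 0b110111011111001000000 = 1818176

1818176


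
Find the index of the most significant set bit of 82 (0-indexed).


0b1010010. Highest set bit at position 6

6


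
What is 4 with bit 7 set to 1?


4 | (1 << 7) = 4 | 128 = 132

132


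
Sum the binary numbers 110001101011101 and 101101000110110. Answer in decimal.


110001101011101 + 101101000110110 = 1011110110010011 = 48531

48531


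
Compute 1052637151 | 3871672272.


0b111110101111011111011111011111 | 0b11100110110001010000011111010000 = 0b11111110111111011111011111011111 = 4278056927

4278056927


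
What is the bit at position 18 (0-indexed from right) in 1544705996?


0b1011100000100100101011111001100, position 18 = 0

0


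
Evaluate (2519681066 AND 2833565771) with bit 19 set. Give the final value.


Step 1: 2519681066 & 2833565771 = 2149861386
Step 2: 2149861386 | (1 << 19) = 2149861386 | 524288 = 2150385674

2150385674


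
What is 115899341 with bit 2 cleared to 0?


115899341 & ~(1 << 2) = 115899337

115899337


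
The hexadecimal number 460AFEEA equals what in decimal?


460AFEEA hex = 1175125738 decimal

1175125738


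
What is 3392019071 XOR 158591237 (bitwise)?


0b11001010001011100001101001111111 ^ 0b1001011100111110100100000101 = 0b11000011010111011111001101111010 = 3277714298

3277714298


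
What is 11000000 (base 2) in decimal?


11000000 in decimal = 192

192


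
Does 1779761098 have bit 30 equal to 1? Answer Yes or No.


0b1101010000101001111111111001010, bit 30 = 1. Yes

Yes


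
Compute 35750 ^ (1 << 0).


35750 ^ (1 << 0) = 35750 ^ 1 = 35751

35751


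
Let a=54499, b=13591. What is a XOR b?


54499 ^ 13591 = 57844

57844


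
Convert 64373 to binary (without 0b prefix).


64373 = 1111101101110101 in binary

1111101101110101


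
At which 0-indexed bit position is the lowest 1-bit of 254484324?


0b1111001010110001111101100100. Lowest set bit at position 2

2


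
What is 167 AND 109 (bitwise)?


0b10100111 & 0b1101101 = 0b100101 = 37

37


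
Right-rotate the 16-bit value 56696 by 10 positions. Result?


Rotate 0b1101110101111000 right by 10 (16-bit) = 0b101111000110111 = 24119

24119


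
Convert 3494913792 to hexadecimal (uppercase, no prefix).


3494913792 = D0502700 hex

D0502700


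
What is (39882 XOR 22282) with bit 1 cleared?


Step 1: 39882 ^ 22282 = 52416
Step 2: 52416 & ~(1 << 1) = 52416

52416


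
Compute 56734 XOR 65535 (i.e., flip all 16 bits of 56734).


56734 ^ 65535 = 8801

8801


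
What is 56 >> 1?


0b111000 >> 1 = 0b11100 = 28

28


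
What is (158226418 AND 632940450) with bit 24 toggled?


Step 1: 158226418 & 632940450 = 19416994
Step 2: 19416994 ^ (1 << 24) = 19416994 ^ 16777216 = 2639778

2639778


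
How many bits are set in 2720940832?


0b10100010001011100100001100100000 has 11 set bits

11


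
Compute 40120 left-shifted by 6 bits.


0b1001110010111000 << 6 = 0b1001110010111000000000 = 2567680

2567680


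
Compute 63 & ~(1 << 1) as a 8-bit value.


63 & ~(1 << 1) = 61

61


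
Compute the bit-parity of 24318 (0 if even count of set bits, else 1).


0b101111011111110 has 12 ones => parity 0

0


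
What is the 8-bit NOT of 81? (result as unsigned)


~0b1010001 = 0b10101110 = 174 (8-bit unsigned)

174


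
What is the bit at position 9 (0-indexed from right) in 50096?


0b1100001110110000, position 9 = 1

1


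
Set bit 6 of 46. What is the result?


46 | (1 << 6) = 46 | 64 = 110

110


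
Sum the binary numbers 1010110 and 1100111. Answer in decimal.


1010110 + 1100111 = 10111101 = 189

189


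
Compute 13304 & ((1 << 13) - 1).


13304 & 8191 = 5112

5112


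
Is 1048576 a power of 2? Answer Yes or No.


0b100000000000000000000. Only one bit set => Yes

Yes


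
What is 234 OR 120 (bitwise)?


0b11101010 | 0b1111000 = 0b11111010 = 250

250


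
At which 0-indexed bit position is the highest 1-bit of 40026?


0b1001110001011010. Highest set bit at position 15

15


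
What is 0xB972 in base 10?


B972 hex = 47474 decimal

47474


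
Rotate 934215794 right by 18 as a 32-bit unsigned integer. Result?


Rotate 0b110111101011110000000001110010 right by 18 (32-bit) = 0b11000000000111001000110111101011 = 3223096811

3223096811


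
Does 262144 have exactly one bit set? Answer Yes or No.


0b1000000000000000000. Only one bit set => Yes

Yes


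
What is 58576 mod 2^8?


58576 & 255 = 208

208


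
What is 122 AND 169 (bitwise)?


0b1111010 & 0b10101001 = 0b101000 = 40

40


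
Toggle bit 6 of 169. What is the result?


169 ^ (1 << 6) = 169 ^ 64 = 233

233


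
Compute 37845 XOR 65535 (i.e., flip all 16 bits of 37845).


37845 ^ 65535 = 27690

27690


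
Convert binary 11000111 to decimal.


11000111 in decimal = 199

199


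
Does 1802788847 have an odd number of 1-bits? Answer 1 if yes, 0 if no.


0b1101011011101000101111111101111 has 22 ones => parity 0

0


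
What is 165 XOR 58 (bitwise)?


0b10100101 ^ 0b111010 = 0b10011111 = 159

159


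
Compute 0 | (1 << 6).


0 | (1 << 6) = 0 | 64 = 64

64


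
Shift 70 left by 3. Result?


0b1000110 << 3 = 0b1000110000 = 560

560


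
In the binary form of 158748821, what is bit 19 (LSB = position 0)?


0b1001011101100101000010010101, position 19 = 0

0


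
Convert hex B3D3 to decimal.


B3D3 hex = 46035 decimal

46035


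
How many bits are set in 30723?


0b111100000000011 has 6 set bits

6


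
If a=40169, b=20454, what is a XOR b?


40169 ^ 20454 = 54031

54031


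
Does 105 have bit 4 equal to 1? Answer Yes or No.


0b1101001, bit 4 = 0. No

No


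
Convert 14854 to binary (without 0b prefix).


14854 = 11101000000110 in binary

11101000000110


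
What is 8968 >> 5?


0b10001100001000 >> 5 = 0b100011000 = 280

280


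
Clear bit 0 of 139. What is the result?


139 & ~(1 << 0) = 138

138


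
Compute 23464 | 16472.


0b101101110101000 | 0b100000001011000 = 0b101101111111000 = 23544

23544


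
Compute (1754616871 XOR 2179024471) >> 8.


Step 1: 1754616871 ^ 2179024471 = 3916698224
Step 2: 3916698224 >> 8 = 15299602

15299602


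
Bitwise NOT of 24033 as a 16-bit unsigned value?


~0b101110111100001 = 0b1010001000011110 = 41502 (16-bit unsigned)

41502


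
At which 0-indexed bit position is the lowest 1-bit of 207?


0b11001111. Lowest set bit at position 0

0


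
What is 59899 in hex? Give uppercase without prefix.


59899 = E9FB hex

E9FB


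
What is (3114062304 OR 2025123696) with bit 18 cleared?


Step 1: 3114062304 | 2025123696 = 4189913072
Step 2: 4189913072 & ~(1 << 18) = 4189650928

4189650928


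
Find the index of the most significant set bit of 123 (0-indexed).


0b1111011. Highest set bit at position 6

6


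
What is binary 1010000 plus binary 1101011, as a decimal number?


1010000 + 1101011 = 10111011 = 187

187


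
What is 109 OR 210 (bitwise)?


0b1101101 | 0b11010010 = 0b11111111 = 255

255


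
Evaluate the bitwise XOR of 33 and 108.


0b100001 ^ 0b1101100 = 0b1001101 = 77

77


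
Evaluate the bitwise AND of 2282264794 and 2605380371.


0b10001000000010001001100011011010 & 0b10011011010010101111001100010011 = 0b10001000000010001001000000010010 = 2282262546

2282262546


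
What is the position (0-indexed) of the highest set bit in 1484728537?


0b1011000011111110010100011011001. Highest set bit at position 30

30


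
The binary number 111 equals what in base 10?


111 in decimal = 7

7


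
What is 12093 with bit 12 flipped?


12093 ^ (1 << 12) = 12093 ^ 4096 = 16189

16189


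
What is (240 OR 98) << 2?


Step 1: 240 | 98 = 242
Step 2: 242 << 2 = 968

968


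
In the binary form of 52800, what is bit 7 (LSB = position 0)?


0b1100111001000000, position 7 = 0

0


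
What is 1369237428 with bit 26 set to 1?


1369237428 | (1 << 26) = 1369237428 | 67108864 = 1436346292

1436346292


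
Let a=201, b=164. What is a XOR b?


201 ^ 164 = 109

109


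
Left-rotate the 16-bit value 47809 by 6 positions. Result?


Rotate 0b1011101011000001 left by 6 (16-bit) = 0b1011000001101110 = 45166

45166


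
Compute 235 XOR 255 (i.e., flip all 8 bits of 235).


235 ^ 255 = 20

20


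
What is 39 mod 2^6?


39 & 63 = 39

39


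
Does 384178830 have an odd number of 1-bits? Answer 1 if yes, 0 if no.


0b10110111001100001101010001110 has 15 ones => parity 1

1


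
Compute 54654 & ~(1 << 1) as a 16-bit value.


54654 & ~(1 << 1) = 54652

54652


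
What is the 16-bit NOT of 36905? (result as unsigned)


~0b1001000000101001 = 0b110111111010110 = 28630 (16-bit unsigned)

28630


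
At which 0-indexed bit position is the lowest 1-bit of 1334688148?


0b1001111100011011011100110010100. Lowest set bit at position 2

2


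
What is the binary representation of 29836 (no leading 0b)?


29836 = 111010010001100 in binary

111010010001100


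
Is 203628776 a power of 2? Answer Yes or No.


0b1100001000110010000011101000. Multiple bits set => No

No


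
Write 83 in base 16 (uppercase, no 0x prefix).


83 = 53 hex

53


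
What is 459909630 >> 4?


0b11011011010011010100111111110 >> 4 = 0b1101101101001101010011111 = 28744351

28744351


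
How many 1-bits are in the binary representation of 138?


0b10001010 has 3 set bits

3


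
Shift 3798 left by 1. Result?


0b111011010110 << 1 = 0b1110110101100 = 7596

7596


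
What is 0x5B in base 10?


5B hex = 91 decimal

91


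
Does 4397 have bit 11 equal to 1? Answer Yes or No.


0b1000100101101, bit 11 = 0. No

No


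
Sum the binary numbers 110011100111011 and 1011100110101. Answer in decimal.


110011100111011 + 1011100110101 = 111111001110000 = 32368

32368


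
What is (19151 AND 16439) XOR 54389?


Step 1: 19151 & 16439 = 16391
Step 2: 16391 ^ 54389 = 38002

38002


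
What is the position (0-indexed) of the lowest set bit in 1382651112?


0b1010010011010011001010011101000. Lowest set bit at position 3

3


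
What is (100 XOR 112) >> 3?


Step 1: 100 ^ 112 = 20
Step 2: 20 >> 3 = 2

2


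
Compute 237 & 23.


0b11101101 & 0b10111 = 0b101 = 5

5


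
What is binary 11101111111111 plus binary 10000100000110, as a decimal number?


11101111111111 + 10000100000110 = 101110100000101 = 23813

23813


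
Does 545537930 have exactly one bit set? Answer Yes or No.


0b100000100001000011111110001010. Multiple bits set => No

No


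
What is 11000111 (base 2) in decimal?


11000111 in decimal = 199

199


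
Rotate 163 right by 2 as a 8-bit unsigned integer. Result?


Rotate 0b10100011 right by 2 (8-bit) = 0b11101000 = 232

232


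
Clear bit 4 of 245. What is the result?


245 & ~(1 << 4) = 229

229


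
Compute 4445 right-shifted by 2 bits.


0b1000101011101 >> 2 = 0b10001010111 = 1111

1111


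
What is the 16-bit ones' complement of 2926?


2926 ^ 65535 = 62609

62609


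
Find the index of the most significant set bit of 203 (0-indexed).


0b11001011. Highest set bit at position 7

7


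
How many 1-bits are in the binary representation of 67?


0b1000011 has 3 set bits

3


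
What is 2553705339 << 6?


0b10011000001101100111001101111011 << 6 = 0b10011000001101100111001101111011000000 = 163437141696

163437141696


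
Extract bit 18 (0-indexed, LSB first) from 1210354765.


0b1001000001001001000110001001101, position 18 = 1

1


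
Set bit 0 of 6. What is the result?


6 | (1 << 0) = 6 | 1 = 7

7


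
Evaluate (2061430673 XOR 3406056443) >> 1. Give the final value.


Step 1: 2061430673 ^ 3406056443 = 2983896170
Step 2: 2983896170 >> 1 = 1491948085

1491948085


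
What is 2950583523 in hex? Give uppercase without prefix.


2950583523 = AFDE54E3 hex

AFDE54E3


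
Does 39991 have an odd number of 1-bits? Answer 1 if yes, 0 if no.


0b1001110000110111 has 9 ones => parity 1

1


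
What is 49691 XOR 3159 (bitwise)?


0b1100001000011011 ^ 0b110001010111 = 0b1100111001001100 = 52812

52812


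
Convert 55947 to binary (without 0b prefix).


55947 = 1101101010001011 in binary

1101101010001011


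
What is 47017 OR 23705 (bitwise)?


0b1011011110101001 | 0b101110010011001 = 0b1111111110111001 = 65465

65465


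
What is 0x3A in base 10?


3A hex = 58 decimal

58


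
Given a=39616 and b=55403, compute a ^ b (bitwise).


39616 ^ 55403 = 17067

17067


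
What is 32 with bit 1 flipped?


32 ^ (1 << 1) = 32 ^ 2 = 34

34
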